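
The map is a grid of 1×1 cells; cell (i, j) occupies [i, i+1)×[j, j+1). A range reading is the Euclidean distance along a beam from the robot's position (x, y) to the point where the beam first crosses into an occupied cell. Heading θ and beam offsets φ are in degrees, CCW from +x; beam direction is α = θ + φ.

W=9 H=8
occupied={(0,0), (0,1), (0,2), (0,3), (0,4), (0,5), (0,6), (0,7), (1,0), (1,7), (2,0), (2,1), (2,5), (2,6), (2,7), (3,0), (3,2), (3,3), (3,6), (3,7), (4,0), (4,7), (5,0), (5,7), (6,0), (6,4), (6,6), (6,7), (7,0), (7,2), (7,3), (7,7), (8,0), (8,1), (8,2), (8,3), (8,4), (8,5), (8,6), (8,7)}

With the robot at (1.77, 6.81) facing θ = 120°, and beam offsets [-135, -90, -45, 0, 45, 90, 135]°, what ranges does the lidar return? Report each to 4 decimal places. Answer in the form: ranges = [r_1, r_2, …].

beam 1: φ=-135°, α=345°
  dir = (cos 345°, sin 345°) = (0.9659, -0.2588); from cell (1,6)
  next x-line at t=0.2381, next y-line at t=3.1296; Δt_x=1.0353, Δt_y=3.8637
    x: enter (2,6) at t=0.2381 ← occupied
  → r_1 = 0.2381
beam 2: φ=-90°, α=30°
  dir = (cos 30°, sin 30°) = (0.8660, 0.5000); from cell (1,6)
  next x-line at t=0.2656, next y-line at t=0.3800; Δt_x=1.1547, Δt_y=2.0000
    x: enter (2,6) at t=0.2656 ← occupied
  → r_2 = 0.2656
beam 3: φ=-45°, α=75°
  dir = (cos 75°, sin 75°) = (0.2588, 0.9659); from cell (1,6)
  next x-line at t=0.8887, next y-line at t=0.1967; Δt_x=3.8637, Δt_y=1.0353
    y: enter (1,7) at t=0.1967 ← occupied
  → r_3 = 0.1967
beam 4: φ=0°, α=120°
  dir = (cos 120°, sin 120°) = (-0.5000, 0.8660); from cell (1,6)
  next x-line at t=1.5400, next y-line at t=0.2194; Δt_x=2.0000, Δt_y=1.1547
    y: enter (1,7) at t=0.2194 ← occupied
  → r_4 = 0.2194
beam 5: φ=45°, α=165°
  dir = (cos 165°, sin 165°) = (-0.9659, 0.2588); from cell (1,6)
  next x-line at t=0.7972, next y-line at t=0.7341; Δt_x=1.0353, Δt_y=3.8637
    y: enter (1,7) at t=0.7341 ← occupied
  → r_5 = 0.7341
beam 6: φ=90°, α=210°
  dir = (cos 210°, sin 210°) = (-0.8660, -0.5000); from cell (1,6)
  next x-line at t=0.8891, next y-line at t=1.6200; Δt_x=1.1547, Δt_y=2.0000
    x: enter (0,6) at t=0.8891 ← occupied
  → r_6 = 0.8891
beam 7: φ=135°, α=255°
  dir = (cos 255°, sin 255°) = (-0.2588, -0.9659); from cell (1,6)
  next x-line at t=2.9751, next y-line at t=0.8386; Δt_x=3.8637, Δt_y=1.0353
    y: enter (1,5) at t=0.8386
    y: enter (1,4) at t=1.8738
    y: enter (1,3) at t=2.9091
    x: enter (0,3) at t=2.9751 ← occupied
  → r_7 = 2.9751

ranges = [0.2381, 0.2656, 0.1967, 0.2194, 0.7341, 0.8891, 2.9751]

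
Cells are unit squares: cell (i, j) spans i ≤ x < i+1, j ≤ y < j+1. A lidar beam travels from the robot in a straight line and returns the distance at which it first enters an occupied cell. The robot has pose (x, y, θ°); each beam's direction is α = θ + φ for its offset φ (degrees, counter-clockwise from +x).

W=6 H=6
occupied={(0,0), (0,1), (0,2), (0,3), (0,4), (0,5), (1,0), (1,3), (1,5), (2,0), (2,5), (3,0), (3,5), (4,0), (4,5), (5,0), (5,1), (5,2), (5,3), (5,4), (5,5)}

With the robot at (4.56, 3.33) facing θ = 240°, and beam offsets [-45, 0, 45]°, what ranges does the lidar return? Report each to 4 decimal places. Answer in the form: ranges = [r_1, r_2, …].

beam 1: φ=-45°, α=195°
  d=(-0.9659,-0.2588)  start (4,3)  tX=0.5798 tY=1.2750  stride 1/|dx|=1.0353 1/|dy|=3.8637
    cross x-line → (3,3), t=0.5798
    cross y-line → (3,2), t=1.2750
    cross x-line → (2,2), t=1.6150
    cross x-line → (1,2), t=2.6503
    cross x-line → (0,2), t=3.6856 (wall)
  → r_1 = 3.6856
beam 2: φ=0°, α=240°
  d=(-0.5000,-0.8660)  start (4,3)  tX=1.1200 tY=0.3811  stride 1/|dx|=2.0000 1/|dy|=1.1547
    cross y-line → (4,2), t=0.3811
    cross x-line → (3,2), t=1.1200
    cross y-line → (3,1), t=1.5358
    cross y-line → (3,0), t=2.6905 (wall)
  → r_2 = 2.6905
beam 3: φ=45°, α=285°
  d=(0.2588,-0.9659)  start (4,3)  tX=1.7000 tY=0.3416  stride 1/|dx|=3.8637 1/|dy|=1.0353
    cross y-line → (4,2), t=0.3416
    cross y-line → (4,1), t=1.3769
    cross x-line → (5,1), t=1.7000 (wall)
  → r_3 = 1.7000

ranges = [3.6856, 2.6905, 1.7000]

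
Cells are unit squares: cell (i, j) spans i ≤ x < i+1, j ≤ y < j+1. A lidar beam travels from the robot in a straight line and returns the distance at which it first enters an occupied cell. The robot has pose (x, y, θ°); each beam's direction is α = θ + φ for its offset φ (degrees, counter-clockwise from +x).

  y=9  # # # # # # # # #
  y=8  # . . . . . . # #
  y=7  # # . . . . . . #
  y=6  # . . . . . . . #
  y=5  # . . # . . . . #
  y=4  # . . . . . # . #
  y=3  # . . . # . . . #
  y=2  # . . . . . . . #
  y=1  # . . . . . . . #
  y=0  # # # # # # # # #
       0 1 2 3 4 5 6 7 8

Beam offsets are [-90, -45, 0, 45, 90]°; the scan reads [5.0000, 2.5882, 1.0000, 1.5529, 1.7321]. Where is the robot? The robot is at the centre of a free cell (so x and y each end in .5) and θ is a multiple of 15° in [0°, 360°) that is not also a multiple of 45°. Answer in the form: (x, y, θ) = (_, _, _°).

Candidates: 51 free-cell centres × 16 headings = 816 poses. Raycast each; keep the one whose scan matches to 4 dp.
  (6.5, 3.5, 30°): beam 1 = 2.8868 ≠ 5.0000 ✗
  (7.5, 1.5, 120°): beam 1 = 0.5774 ≠ 5.0000 ✗
  (4.5, 6.5, 285°): beam 1 = 3.6235 ≠ 5.0000 ✗
  …
  (2.5, 6.5, 120°): r_1=5.0000, r_2=2.5882, r_3=1.0000, r_4=1.5529, r_5=1.7321 — all match ✓
No second candidate reproduces the full scan.

(x, y, θ) = (2.5, 6.5, 120°)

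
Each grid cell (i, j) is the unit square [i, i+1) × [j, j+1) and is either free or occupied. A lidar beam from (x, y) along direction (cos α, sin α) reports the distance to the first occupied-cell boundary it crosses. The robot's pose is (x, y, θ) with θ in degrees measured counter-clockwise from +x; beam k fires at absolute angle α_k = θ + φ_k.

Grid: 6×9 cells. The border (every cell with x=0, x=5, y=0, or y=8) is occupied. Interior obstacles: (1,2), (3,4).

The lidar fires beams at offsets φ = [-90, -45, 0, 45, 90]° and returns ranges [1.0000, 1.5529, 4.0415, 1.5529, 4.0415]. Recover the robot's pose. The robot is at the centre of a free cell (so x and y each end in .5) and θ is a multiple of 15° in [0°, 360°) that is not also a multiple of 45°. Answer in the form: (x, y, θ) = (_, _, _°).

(x, y, θ) = (1.5, 4.5, 330°)

Enumerate (i+0.5, j+0.5, θ) over the 26 free cells and 16 admissible headings. For each, cast all 5 beams and compare to the given ranges.
  (4.5, 4.5, 330°): beam 1 = 4.0415 ≠ 1.0000 ✗
  (2.5, 2.5, 240°): beam 1 = 0.5774 ≠ 1.0000 ✗
  (4.5, 5.5, 75°): beam 1 = 0.5176 ≠ 1.0000 ✗
  (2.5, 3.5, 240°): beam 1 = 1.7321 ≠ 1.0000 ✗
  (3.5, 7.5, 75°): beam 1 = 1.5529 ≠ 1.0000 ✗
  …
  (1.5, 4.5, 330°): r_1=1.0000, r_2=1.5529, r_3=4.0415, r_4=1.5529, r_5=4.0415 — all match ✓
Unique over the lattice → pose = (1.5, 4.5, 330°).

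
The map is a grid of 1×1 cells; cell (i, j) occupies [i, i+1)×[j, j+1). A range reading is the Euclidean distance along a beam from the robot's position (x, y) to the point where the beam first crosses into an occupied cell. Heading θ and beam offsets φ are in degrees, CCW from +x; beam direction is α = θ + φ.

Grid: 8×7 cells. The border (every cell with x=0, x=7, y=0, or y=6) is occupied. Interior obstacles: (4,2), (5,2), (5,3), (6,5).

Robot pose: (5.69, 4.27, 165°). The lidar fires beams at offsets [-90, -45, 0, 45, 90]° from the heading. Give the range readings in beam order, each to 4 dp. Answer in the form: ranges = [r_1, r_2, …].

beam 1: φ=-90°, α=75°
  d=(0.2588,0.9659)  start (5,4)  tX=1.1977 tY=0.7558  stride 1/|dx|=3.8637 1/|dy|=1.0353
    cross y-line → (5,5), t=0.7558
    cross x-line → (6,5), t=1.1977 (wall)
  → r_1 = 1.1977
beam 2: φ=-45°, α=120°
  d=(-0.5000,0.8660)  start (5,4)  tX=1.3800 tY=0.8429  stride 1/|dx|=2.0000 1/|dy|=1.1547
    cross y-line → (5,5), t=0.8429
    cross x-line → (4,5), t=1.3800
    cross y-line → (4,6), t=1.9976 (wall)
  → r_2 = 1.9976
beam 3: φ=0°, α=165°
  d=(-0.9659,0.2588)  start (5,4)  tX=0.7143 tY=2.8205  stride 1/|dx|=1.0353 1/|dy|=3.8637
    cross x-line → (4,4), t=0.7143
    cross x-line → (3,4), t=1.7496
    cross x-line → (2,4), t=2.7849
    cross y-line → (2,5), t=2.8205
    cross x-line → (1,5), t=3.8202
    cross x-line → (0,5), t=4.8554 (wall)
  → r_3 = 4.8554
beam 4: φ=45°, α=210°
  d=(-0.8660,-0.5000)  start (5,4)  tX=0.7967 tY=0.5400  stride 1/|dx|=1.1547 1/|dy|=2.0000
    cross y-line → (5,3), t=0.5400 (wall)
  → r_4 = 0.5400
beam 5: φ=90°, α=255°
  d=(-0.2588,-0.9659)  start (5,4)  tX=2.6660 tY=0.2795  stride 1/|dx|=3.8637 1/|dy|=1.0353
    cross y-line → (5,3), t=0.2795 (wall)
  → r_5 = 0.2795

ranges = [1.1977, 1.9976, 4.8554, 0.5400, 0.2795]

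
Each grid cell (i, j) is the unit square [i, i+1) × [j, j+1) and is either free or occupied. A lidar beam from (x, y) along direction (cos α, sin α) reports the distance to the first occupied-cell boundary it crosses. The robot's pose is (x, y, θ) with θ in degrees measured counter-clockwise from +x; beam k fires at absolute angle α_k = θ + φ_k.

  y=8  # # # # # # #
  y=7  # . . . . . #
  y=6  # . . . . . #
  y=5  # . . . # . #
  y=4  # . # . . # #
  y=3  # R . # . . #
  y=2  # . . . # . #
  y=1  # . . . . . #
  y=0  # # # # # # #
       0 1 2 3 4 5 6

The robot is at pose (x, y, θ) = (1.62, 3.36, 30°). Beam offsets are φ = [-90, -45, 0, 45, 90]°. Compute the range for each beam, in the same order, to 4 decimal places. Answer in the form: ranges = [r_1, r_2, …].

beam 1: φ=-90°, α=300°
  d=(0.5000,-0.8660)  start (1,3)  tX=0.7600 tY=0.4157  stride 1/|dx|=2.0000 1/|dy|=1.1547
    cross y-line → (1,2), t=0.4157
    cross x-line → (2,2), t=0.7600
    cross y-line → (2,1), t=1.5704
    cross y-line → (2,0), t=2.7251 (wall)
  → r_1 = 2.7251
beam 2: φ=-45°, α=345°
  d=(0.9659,-0.2588)  start (1,3)  tX=0.3934 tY=1.3909  stride 1/|dx|=1.0353 1/|dy|=3.8637
    cross x-line → (2,3), t=0.3934
    cross y-line → (2,2), t=1.3909
    cross x-line → (3,2), t=1.4287
    cross x-line → (4,2), t=2.4640 (wall)
  → r_2 = 2.4640
beam 3: φ=0°, α=30°
  d=(0.8660,0.5000)  start (1,3)  tX=0.4388 tY=1.2800  stride 1/|dx|=1.1547 1/|dy|=2.0000
    cross x-line → (2,3), t=0.4388
    cross y-line → (2,4), t=1.2800 (wall)
  → r_3 = 1.2800
beam 4: φ=45°, α=75°
  d=(0.2588,0.9659)  start (1,3)  tX=1.4682 tY=0.6626  stride 1/|dx|=3.8637 1/|dy|=1.0353
    cross y-line → (1,4), t=0.6626
    cross x-line → (2,4), t=1.4682 (wall)
  → r_4 = 1.4682
beam 5: φ=90°, α=120°
  d=(-0.5000,0.8660)  start (1,3)  tX=1.2400 tY=0.7390  stride 1/|dx|=2.0000 1/|dy|=1.1547
    cross y-line → (1,4), t=0.7390
    cross x-line → (0,4), t=1.2400 (wall)
  → r_5 = 1.2400

ranges = [2.7251, 2.4640, 1.2800, 1.4682, 1.2400]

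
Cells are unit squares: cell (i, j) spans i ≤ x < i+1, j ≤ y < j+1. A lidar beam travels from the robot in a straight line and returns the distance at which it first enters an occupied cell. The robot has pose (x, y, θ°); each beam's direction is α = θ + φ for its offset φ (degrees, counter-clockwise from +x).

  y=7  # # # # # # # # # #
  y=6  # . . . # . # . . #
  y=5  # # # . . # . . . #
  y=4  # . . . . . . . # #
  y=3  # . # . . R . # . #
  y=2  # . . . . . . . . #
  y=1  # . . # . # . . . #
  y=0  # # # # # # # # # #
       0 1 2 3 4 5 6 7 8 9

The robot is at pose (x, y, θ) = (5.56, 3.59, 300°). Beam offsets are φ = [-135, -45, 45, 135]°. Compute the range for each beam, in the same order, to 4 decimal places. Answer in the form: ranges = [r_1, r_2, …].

ranges = [4.7209, 1.6461, 1.4908, 1.4597]

beam 1: φ=-135°, α=165°
  cosα=-0.9659 sinα=0.2588 | (5,3) | tMaxX 0.5798 tMaxY 1.5841 | tΔX 1.0353 tΔY 3.8637
    t=0.5798 [x] (4,3)
    t=1.5841 [y] (4,4)
    t=1.6150 [x] (3,4)
    t=2.6503 [x] (2,4)
    t=3.6856 [x] (1,4)
    t=4.7209 [x] (0,4) — stop
  → r_1 = 4.7209
beam 2: φ=-45°, α=255°
  cosα=-0.2588 sinα=-0.9659 | (5,3) | tMaxX 2.1637 tMaxY 0.6108 | tΔX 3.8637 tΔY 1.0353
    t=0.6108 [y] (5,2)
    t=1.6461 [y] (5,1) — stop
  → r_2 = 1.6461
beam 3: φ=45°, α=345°
  cosα=0.9659 sinα=-0.2588 | (5,3) | tMaxX 0.4555 tMaxY 2.2796 | tΔX 1.0353 tΔY 3.8637
    t=0.4555 [x] (6,3)
    t=1.4908 [x] (7,3) — stop
  → r_3 = 1.4908
beam 4: φ=135°, α=75°
  cosα=0.2588 sinα=0.9659 | (5,3) | tMaxX 1.7000 tMaxY 0.4245 | tΔX 3.8637 tΔY 1.0353
    t=0.4245 [y] (5,4)
    t=1.4597 [y] (5,5) — stop
  → r_4 = 1.4597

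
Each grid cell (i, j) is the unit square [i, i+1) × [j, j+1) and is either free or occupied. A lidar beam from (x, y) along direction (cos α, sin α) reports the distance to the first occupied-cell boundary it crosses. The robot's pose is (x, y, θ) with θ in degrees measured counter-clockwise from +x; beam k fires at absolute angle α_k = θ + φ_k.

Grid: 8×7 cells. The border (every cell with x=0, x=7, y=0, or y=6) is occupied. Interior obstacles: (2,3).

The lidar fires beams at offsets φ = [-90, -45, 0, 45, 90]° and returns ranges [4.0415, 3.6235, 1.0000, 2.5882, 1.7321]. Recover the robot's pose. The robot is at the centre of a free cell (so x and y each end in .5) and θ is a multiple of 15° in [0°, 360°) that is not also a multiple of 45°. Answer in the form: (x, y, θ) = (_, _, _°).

Candidates: 29 free-cell centres × 16 headings = 464 poses. Raycast each; keep the one whose scan matches to 4 dp.
  (1.5, 2.5, 105°): beam 1 = 5.6940 ≠ 4.0415 ✗
  (3.5, 5.5, 255°): beam 1 = 1.9319 ≠ 4.0415 ✗
  (4.5, 1.5, 30°): beam 1 = 0.5774 ≠ 4.0415 ✗
  (2.5, 1.5, 255°): beam 1 = 1.5529 ≠ 4.0415 ✗
  (3.5, 2.5, 30°): beam 1 = 1.7321 ≠ 4.0415 ✗
  …
  (3.5, 2.5, 150°): r_1=4.0415, r_2=3.6235, r_3=1.0000, r_4=2.5882, r_5=1.7321 — all match ✓
No second candidate reproduces the full scan.

(x, y, θ) = (3.5, 2.5, 150°)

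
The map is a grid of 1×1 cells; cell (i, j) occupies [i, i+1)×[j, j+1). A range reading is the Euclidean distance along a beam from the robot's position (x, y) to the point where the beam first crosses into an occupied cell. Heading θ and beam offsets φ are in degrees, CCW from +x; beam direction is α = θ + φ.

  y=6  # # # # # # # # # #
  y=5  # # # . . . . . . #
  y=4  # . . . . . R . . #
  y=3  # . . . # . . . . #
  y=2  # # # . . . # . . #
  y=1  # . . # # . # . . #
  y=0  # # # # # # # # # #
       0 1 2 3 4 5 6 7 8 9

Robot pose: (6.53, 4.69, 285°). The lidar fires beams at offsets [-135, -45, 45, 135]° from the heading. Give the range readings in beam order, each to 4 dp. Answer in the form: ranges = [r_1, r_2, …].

beam 1: φ=-135°, α=150°
  d=(-0.8660,0.5000)  start (6,4)  tX=0.6120 tY=0.6200  stride 1/|dx|=1.1547 1/|dy|=2.0000
    cross x-line → (5,4), t=0.6120
    cross y-line → (5,5), t=0.6200
    cross x-line → (4,5), t=1.7667
    cross y-line → (4,6), t=2.6200 (wall)
  → r_1 = 2.6200
beam 2: φ=-45°, α=240°
  d=(-0.5000,-0.8660)  start (6,4)  tX=1.0600 tY=0.7967  stride 1/|dx|=2.0000 1/|dy|=1.1547
    cross y-line → (6,3), t=0.7967
    cross x-line → (5,3), t=1.0600
    cross y-line → (5,2), t=1.9514
    cross x-line → (4,2), t=3.0600
    cross y-line → (4,1), t=3.1061 (wall)
  → r_2 = 3.1061
beam 3: φ=45°, α=330°
  d=(0.8660,-0.5000)  start (6,4)  tX=0.5427 tY=1.3800  stride 1/|dx|=1.1547 1/|dy|=2.0000
    cross x-line → (7,4), t=0.5427
    cross y-line → (7,3), t=1.3800
    cross x-line → (8,3), t=1.6974
    cross x-line → (9,3), t=2.8521 (wall)
  → r_3 = 2.8521
beam 4: φ=135°, α=60°
  d=(0.5000,0.8660)  start (6,4)  tX=0.9400 tY=0.3580  stride 1/|dx|=2.0000 1/|dy|=1.1547
    cross y-line → (6,5), t=0.3580
    cross x-line → (7,5), t=0.9400
    cross y-line → (7,6), t=1.5127 (wall)
  → r_4 = 1.5127

ranges = [2.6200, 3.1061, 2.8521, 1.5127]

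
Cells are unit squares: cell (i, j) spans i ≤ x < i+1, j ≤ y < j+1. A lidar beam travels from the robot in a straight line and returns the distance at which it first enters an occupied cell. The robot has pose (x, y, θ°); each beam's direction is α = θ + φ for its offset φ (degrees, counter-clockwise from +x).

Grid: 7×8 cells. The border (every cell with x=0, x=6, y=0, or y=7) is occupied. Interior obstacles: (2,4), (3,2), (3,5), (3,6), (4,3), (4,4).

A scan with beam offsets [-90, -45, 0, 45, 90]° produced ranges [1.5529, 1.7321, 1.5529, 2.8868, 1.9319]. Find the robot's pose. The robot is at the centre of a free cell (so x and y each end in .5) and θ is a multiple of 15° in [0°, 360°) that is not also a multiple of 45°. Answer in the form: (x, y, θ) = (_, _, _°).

Enumerate (i+0.5, j+0.5, θ) over the 24 free cells and 16 admissible headings. For each, cast all 5 beams and compare to the given ranges.
  (5.5, 2.5, 60°): beam 1 = 0.5774 ≠ 1.5529 ✗
  (3.5, 3.5, 195°): beam 2 = 1.0000 ≠ 1.7321 ✗
  (5.5, 3.5, 15°): beam 1 = 1.9319 ≠ 1.5529 ✗
  …
  (1.5, 2.5, 345°): r_1=1.5529, r_2=1.7321, r_3=1.5529, r_4=2.8868, r_5=1.9319 — all match ✓
Only this pose fits every beam.

(x, y, θ) = (1.5, 2.5, 345°)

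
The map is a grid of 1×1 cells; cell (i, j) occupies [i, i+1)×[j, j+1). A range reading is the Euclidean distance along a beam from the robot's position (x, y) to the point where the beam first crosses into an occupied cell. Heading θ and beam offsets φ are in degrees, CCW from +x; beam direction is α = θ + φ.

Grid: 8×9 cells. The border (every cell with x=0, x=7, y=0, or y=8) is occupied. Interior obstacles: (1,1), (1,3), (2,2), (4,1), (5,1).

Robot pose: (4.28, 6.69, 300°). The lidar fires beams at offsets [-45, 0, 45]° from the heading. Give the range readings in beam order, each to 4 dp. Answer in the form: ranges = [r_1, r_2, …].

beam 1: φ=-45°, α=255°
  dir = (cos 255°, sin 255°) = (-0.2588, -0.9659); from cell (4,6)
  next x-line at t=1.0818, next y-line at t=0.7143; Δt_x=3.8637, Δt_y=1.0353
    y: enter (4,5) at t=0.7143
    x: enter (3,5) at t=1.0818
    y: enter (3,4) at t=1.7496
    y: enter (3,3) at t=2.7849
    y: enter (3,2) at t=3.8202
    y: enter (3,1) at t=4.8554
    x: enter (2,1) at t=4.9455
    y: enter (2,0) at t=5.8907 ← occupied
  → r_1 = 5.8907
beam 2: φ=0°, α=300°
  dir = (cos 300°, sin 300°) = (0.5000, -0.8660); from cell (4,6)
  next x-line at t=1.4400, next y-line at t=0.7967; Δt_x=2.0000, Δt_y=1.1547
    y: enter (4,5) at t=0.7967
    x: enter (5,5) at t=1.4400
    y: enter (5,4) at t=1.9514
    y: enter (5,3) at t=3.1061
    x: enter (6,3) at t=3.4400
    y: enter (6,2) at t=4.2608
    y: enter (6,1) at t=5.4155
    x: enter (7,1) at t=5.4400 ← occupied
  → r_2 = 5.4400
beam 3: φ=45°, α=345°
  dir = (cos 345°, sin 345°) = (0.9659, -0.2588); from cell (4,6)
  next x-line at t=0.7454, next y-line at t=2.6660; Δt_x=1.0353, Δt_y=3.8637
    x: enter (5,6) at t=0.7454
    x: enter (6,6) at t=1.7807
    y: enter (6,5) at t=2.6660
    x: enter (7,5) at t=2.8160 ← occupied
  → r_3 = 2.8160

ranges = [5.8907, 5.4400, 2.8160]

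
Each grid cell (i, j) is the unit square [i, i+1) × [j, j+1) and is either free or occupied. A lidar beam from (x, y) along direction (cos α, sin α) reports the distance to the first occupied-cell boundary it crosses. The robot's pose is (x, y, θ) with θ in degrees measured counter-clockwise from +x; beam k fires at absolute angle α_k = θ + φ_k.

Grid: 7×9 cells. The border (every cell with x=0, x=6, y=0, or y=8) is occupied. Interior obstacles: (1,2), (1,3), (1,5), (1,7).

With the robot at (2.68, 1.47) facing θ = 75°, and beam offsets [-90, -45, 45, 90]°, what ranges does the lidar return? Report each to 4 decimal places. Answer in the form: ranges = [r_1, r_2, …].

ranges = [1.8159, 3.8336, 1.3600, 1.7393]

beam 1: φ=-90°, α=345°
  d=(0.9659,-0.2588)  start (2,1)  tX=0.3313 tY=1.8159  stride 1/|dx|=1.0353 1/|dy|=3.8637
    cross x-line → (3,1), t=0.3313
    cross x-line → (4,1), t=1.3666
    cross y-line → (4,0), t=1.8159 (wall)
  → r_1 = 1.8159
beam 2: φ=-45°, α=30°
  d=(0.8660,0.5000)  start (2,1)  tX=0.3695 tY=1.0600  stride 1/|dx|=1.1547 1/|dy|=2.0000
    cross x-line → (3,1), t=0.3695
    cross y-line → (3,2), t=1.0600
    cross x-line → (4,2), t=1.5242
    cross x-line → (5,2), t=2.6789
    cross y-line → (5,3), t=3.0600
    cross x-line → (6,3), t=3.8336 (wall)
  → r_2 = 3.8336
beam 3: φ=45°, α=120°
  d=(-0.5000,0.8660)  start (2,1)  tX=1.3600 tY=0.6120  stride 1/|dx|=2.0000 1/|dy|=1.1547
    cross y-line → (2,2), t=0.6120
    cross x-line → (1,2), t=1.3600 (wall)
  → r_3 = 1.3600
beam 4: φ=90°, α=165°
  d=(-0.9659,0.2588)  start (2,1)  tX=0.7040 tY=2.0478  stride 1/|dx|=1.0353 1/|dy|=3.8637
    cross x-line → (1,1), t=0.7040
    cross x-line → (0,1), t=1.7393 (wall)
  → r_4 = 1.7393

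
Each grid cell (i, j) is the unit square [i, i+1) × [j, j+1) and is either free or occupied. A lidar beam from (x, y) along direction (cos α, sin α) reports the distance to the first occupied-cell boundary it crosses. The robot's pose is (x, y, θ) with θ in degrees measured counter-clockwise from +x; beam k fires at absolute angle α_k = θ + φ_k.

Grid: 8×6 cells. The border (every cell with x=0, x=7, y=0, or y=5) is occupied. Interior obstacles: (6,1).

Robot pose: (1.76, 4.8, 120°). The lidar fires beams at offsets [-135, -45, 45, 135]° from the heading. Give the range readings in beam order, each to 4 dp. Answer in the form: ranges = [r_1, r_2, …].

beam 1: φ=-135°, α=345°
  dir = (cos 345°, sin 345°) = (0.9659, -0.2588); from cell (1,4)
  next x-line at t=0.2485, next y-line at t=3.0910; Δt_x=1.0353, Δt_y=3.8637
    x: enter (2,4) at t=0.2485
    x: enter (3,4) at t=1.2837
    x: enter (4,4) at t=2.3190
    y: enter (4,3) at t=3.0910
    x: enter (5,3) at t=3.3543
    x: enter (6,3) at t=4.3896
    x: enter (7,3) at t=5.4248 ← occupied
  → r_1 = 5.4248
beam 2: φ=-45°, α=75°
  dir = (cos 75°, sin 75°) = (0.2588, 0.9659); from cell (1,4)
  next x-line at t=0.9273, next y-line at t=0.2071; Δt_x=3.8637, Δt_y=1.0353
    y: enter (1,5) at t=0.2071 ← occupied
  → r_2 = 0.2071
beam 3: φ=45°, α=165°
  dir = (cos 165°, sin 165°) = (-0.9659, 0.2588); from cell (1,4)
  next x-line at t=0.7868, next y-line at t=0.7727; Δt_x=1.0353, Δt_y=3.8637
    y: enter (1,5) at t=0.7727 ← occupied
  → r_3 = 0.7727
beam 4: φ=135°, α=255°
  dir = (cos 255°, sin 255°) = (-0.2588, -0.9659); from cell (1,4)
  next x-line at t=2.9364, next y-line at t=0.8282; Δt_x=3.8637, Δt_y=1.0353
    y: enter (1,3) at t=0.8282
    y: enter (1,2) at t=1.8635
    y: enter (1,1) at t=2.8988
    x: enter (0,1) at t=2.9364 ← occupied
  → r_4 = 2.9364

ranges = [5.4248, 0.2071, 0.7727, 2.9364]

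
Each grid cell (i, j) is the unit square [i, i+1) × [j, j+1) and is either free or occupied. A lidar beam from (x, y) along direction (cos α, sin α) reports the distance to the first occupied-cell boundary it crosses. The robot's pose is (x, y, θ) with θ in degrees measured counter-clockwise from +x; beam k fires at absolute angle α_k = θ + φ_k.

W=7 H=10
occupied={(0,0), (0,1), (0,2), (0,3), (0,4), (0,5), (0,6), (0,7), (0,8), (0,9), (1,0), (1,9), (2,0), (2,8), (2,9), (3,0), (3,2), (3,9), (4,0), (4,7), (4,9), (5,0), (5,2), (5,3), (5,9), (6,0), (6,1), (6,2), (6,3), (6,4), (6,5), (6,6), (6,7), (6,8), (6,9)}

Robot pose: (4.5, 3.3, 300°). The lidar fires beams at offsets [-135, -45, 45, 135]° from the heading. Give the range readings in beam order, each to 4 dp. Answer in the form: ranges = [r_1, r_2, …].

ranges = [3.6235, 2.3811, 0.5176, 5.7956]

beam 1: φ=-135°, α=165°
  direction (-0.9659, 0.2588); cell (4,3); t to first gridline: x 0.5176, y 2.7046 (then +1.0353 / +3.8637)
    (3,3) via x @ 0.5176
    (2,3) via x @ 1.5529
    (1,3) via x @ 2.5882
    (1,4) via y @ 2.7046
    (0,4) via x @ 3.6235  # hit
  → r_1 = 3.6235
beam 2: φ=-45°, α=255°
  direction (-0.2588, -0.9659); cell (4,3); t to first gridline: x 1.9319, y 0.3106 (then +3.8637 / +1.0353)
    (4,2) via y @ 0.3106
    (4,1) via y @ 1.3459
    (3,1) via x @ 1.9319
    (3,0) via y @ 2.3811  # hit
  → r_2 = 2.3811
beam 3: φ=45°, α=345°
  direction (0.9659, -0.2588); cell (4,3); t to first gridline: x 0.5176, y 1.1591 (then +1.0353 / +3.8637)
    (5,3) via x @ 0.5176  # hit
  → r_3 = 0.5176
beam 4: φ=135°, α=75°
  direction (0.2588, 0.9659); cell (4,3); t to first gridline: x 1.9319, y 0.7247 (then +3.8637 / +1.0353)
    (4,4) via y @ 0.7247
    (4,5) via y @ 1.7600
    (5,5) via x @ 1.9319
    (5,6) via y @ 2.7952
    (5,7) via y @ 3.8305
    (5,8) via y @ 4.8658
    (6,8) via x @ 5.7956  # hit
  → r_4 = 5.7956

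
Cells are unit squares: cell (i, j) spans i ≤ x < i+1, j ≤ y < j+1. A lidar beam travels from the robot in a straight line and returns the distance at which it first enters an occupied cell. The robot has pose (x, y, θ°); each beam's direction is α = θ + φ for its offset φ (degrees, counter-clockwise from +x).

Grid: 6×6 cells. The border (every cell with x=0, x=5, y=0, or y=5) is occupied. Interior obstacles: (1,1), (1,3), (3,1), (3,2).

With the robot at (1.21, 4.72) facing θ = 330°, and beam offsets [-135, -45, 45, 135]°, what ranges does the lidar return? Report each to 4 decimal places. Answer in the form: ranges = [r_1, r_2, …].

ranges = [0.2174, 0.7454, 1.0818, 0.2899]

beam 1: φ=-135°, α=195°
  d=(-0.9659,-0.2588)  start (1,4)  tX=0.2174 tY=2.7819  stride 1/|dx|=1.0353 1/|dy|=3.8637
    cross x-line → (0,4), t=0.2174 (wall)
  → r_1 = 0.2174
beam 2: φ=-45°, α=285°
  d=(0.2588,-0.9659)  start (1,4)  tX=3.0523 tY=0.7454  stride 1/|dx|=3.8637 1/|dy|=1.0353
    cross y-line → (1,3), t=0.7454 (wall)
  → r_2 = 0.7454
beam 3: φ=45°, α=15°
  d=(0.9659,0.2588)  start (1,4)  tX=0.8179 tY=1.0818  stride 1/|dx|=1.0353 1/|dy|=3.8637
    cross x-line → (2,4), t=0.8179
    cross y-line → (2,5), t=1.0818 (wall)
  → r_3 = 1.0818
beam 4: φ=135°, α=105°
  d=(-0.2588,0.9659)  start (1,4)  tX=0.8114 tY=0.2899  stride 1/|dx|=3.8637 1/|dy|=1.0353
    cross y-line → (1,5), t=0.2899 (wall)
  → r_4 = 0.2899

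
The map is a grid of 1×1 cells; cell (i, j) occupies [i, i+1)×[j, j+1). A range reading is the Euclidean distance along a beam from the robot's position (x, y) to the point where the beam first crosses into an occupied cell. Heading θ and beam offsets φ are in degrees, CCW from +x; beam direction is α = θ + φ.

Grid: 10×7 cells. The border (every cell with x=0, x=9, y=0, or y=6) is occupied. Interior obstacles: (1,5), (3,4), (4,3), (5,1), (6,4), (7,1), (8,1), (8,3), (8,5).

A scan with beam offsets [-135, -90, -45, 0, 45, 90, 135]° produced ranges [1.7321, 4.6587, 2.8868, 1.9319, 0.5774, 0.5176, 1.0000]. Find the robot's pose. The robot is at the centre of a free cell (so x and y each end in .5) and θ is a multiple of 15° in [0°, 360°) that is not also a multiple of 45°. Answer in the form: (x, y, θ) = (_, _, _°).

Candidates: 31 free-cell centres × 16 headings = 496 poses. Raycast each; keep the one whose scan matches to 4 dp.
  (1.5, 1.5, 195°): beam 1 = 3.0000 ≠ 1.7321 ✗
  (5.5, 2.5, 105°): beam 2 = 2.5882 ≠ 4.6587 ✗
  (6.5, 3.5, 120°): beam 1 = 1.5529 ≠ 1.7321 ✗
  …
  (3.5, 1.5, 195°): r_1=1.7321, r_2=4.6587, r_3=2.8868, r_4=1.9319, r_5=0.5774, r_6=0.5176, r_7=1.0000 — all match ✓
Only this pose fits every beam.

(x, y, θ) = (3.5, 1.5, 195°)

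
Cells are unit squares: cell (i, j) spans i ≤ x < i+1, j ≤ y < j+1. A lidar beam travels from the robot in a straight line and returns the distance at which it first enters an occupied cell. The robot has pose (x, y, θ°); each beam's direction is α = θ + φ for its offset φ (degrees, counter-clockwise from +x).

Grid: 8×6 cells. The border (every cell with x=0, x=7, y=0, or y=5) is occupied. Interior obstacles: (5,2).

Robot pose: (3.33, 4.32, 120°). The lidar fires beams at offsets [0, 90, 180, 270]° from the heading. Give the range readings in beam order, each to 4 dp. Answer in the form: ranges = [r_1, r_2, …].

beam 1: φ=0°, α=120°
  d=(-0.5000,0.8660)  start (3,4)  tX=0.6600 tY=0.7852  stride 1/|dx|=2.0000 1/|dy|=1.1547
    cross x-line → (2,4), t=0.6600
    cross y-line → (2,5), t=0.7852 (wall)
  → r_1 = 0.7852
beam 2: φ=90°, α=210°
  d=(-0.8660,-0.5000)  start (3,4)  tX=0.3811 tY=0.6400  stride 1/|dx|=1.1547 1/|dy|=2.0000
    cross x-line → (2,4), t=0.3811
    cross y-line → (2,3), t=0.6400
    cross x-line → (1,3), t=1.5358
    cross y-line → (1,2), t=2.6400
    cross x-line → (0,2), t=2.6905 (wall)
  → r_2 = 2.6905
beam 3: φ=180°, α=300°
  d=(0.5000,-0.8660)  start (3,4)  tX=1.3400 tY=0.3695  stride 1/|dx|=2.0000 1/|dy|=1.1547
    cross y-line → (3,3), t=0.3695
    cross x-line → (4,3), t=1.3400
    cross y-line → (4,2), t=1.5242
    cross y-line → (4,1), t=2.6789
    cross x-line → (5,1), t=3.3400
    cross y-line → (5,0), t=3.8336 (wall)
  → r_3 = 3.8336
beam 4: φ=270°, α=30°
  d=(0.8660,0.5000)  start (3,4)  tX=0.7736 tY=1.3600  stride 1/|dx|=1.1547 1/|dy|=2.0000
    cross x-line → (4,4), t=0.7736
    cross y-line → (4,5), t=1.3600 (wall)
  → r_4 = 1.3600

ranges = [0.7852, 2.6905, 3.8336, 1.3600]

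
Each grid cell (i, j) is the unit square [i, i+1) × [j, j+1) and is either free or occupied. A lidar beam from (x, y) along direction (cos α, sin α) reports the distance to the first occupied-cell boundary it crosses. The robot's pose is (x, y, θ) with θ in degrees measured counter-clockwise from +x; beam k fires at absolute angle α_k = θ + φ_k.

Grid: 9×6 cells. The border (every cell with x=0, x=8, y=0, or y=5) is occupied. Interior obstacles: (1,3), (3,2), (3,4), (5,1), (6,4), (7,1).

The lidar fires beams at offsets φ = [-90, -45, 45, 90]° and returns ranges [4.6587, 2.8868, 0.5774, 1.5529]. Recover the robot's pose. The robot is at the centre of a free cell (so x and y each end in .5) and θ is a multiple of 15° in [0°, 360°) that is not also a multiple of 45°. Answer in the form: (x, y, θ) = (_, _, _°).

(x, y, θ) = (3.5, 3.5, 75°)

Enumerate (i+0.5, j+0.5, θ) over the 22 free cells and 16 admissible headings. For each, cast all 4 beams and compare to the given ranges.
  (2.5, 1.5, 105°): beam 1 = 5.6940 ≠ 4.6587 ✗
  (6.5, 2.5, 165°): beam 1 = 1.5529 ≠ 4.6587 ✗
  (3.5, 3.5, 120°): beam 1 = 2.8868 ≠ 4.6587 ✗
  (7.5, 4.5, 120°): beam 1 = 0.5774 ≠ 4.6587 ✗
  …
  (3.5, 3.5, 75°): r_1=4.6587, r_2=2.8868, r_3=0.5774, r_4=1.5529 — all match ✓
Only this pose fits every beam.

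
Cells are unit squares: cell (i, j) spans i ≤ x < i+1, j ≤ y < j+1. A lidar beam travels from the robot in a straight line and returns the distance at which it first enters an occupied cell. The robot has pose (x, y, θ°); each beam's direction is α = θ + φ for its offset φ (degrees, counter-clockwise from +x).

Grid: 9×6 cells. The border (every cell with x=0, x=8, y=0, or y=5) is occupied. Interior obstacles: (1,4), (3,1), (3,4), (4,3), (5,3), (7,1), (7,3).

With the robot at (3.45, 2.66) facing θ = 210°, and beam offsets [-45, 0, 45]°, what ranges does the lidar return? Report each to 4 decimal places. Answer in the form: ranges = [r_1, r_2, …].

ranges = [2.5364, 2.8290, 0.6833]

beam 1: φ=-45°, α=165°
  d=(-0.9659,0.2588)  start (3,2)  tX=0.4659 tY=1.3137  stride 1/|dx|=1.0353 1/|dy|=3.8637
    cross x-line → (2,2), t=0.4659
    cross y-line → (2,3), t=1.3137
    cross x-line → (1,3), t=1.5012
    cross x-line → (0,3), t=2.5364 (wall)
  → r_1 = 2.5364
beam 2: φ=0°, α=210°
  d=(-0.8660,-0.5000)  start (3,2)  tX=0.5196 tY=1.3200  stride 1/|dx|=1.1547 1/|dy|=2.0000
    cross x-line → (2,2), t=0.5196
    cross y-line → (2,1), t=1.3200
    cross x-line → (1,1), t=1.6743
    cross x-line → (0,1), t=2.8290 (wall)
  → r_2 = 2.8290
beam 3: φ=45°, α=255°
  d=(-0.2588,-0.9659)  start (3,2)  tX=1.7387 tY=0.6833  stride 1/|dx|=3.8637 1/|dy|=1.0353
    cross y-line → (3,1), t=0.6833 (wall)
  → r_3 = 0.6833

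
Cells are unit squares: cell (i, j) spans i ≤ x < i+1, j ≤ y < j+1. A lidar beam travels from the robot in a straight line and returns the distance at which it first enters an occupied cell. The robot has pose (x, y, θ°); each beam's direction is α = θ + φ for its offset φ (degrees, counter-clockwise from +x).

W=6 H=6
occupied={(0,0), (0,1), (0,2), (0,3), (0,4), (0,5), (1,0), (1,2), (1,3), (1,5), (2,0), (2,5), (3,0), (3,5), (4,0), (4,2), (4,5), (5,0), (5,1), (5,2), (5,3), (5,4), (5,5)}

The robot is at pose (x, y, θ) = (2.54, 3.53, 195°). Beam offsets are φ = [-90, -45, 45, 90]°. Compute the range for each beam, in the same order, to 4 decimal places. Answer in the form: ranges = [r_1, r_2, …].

ranges = [1.5219, 0.6235, 1.0800, 2.6192]

beam 1: φ=-90°, α=105°
  direction (-0.2588, 0.9659); cell (2,3); t to first gridline: x 2.0864, y 0.4866 (then +3.8637 / +1.0353)
    (2,4) via y @ 0.4866
    (2,5) via y @ 1.5219  # hit
  → r_1 = 1.5219
beam 2: φ=-45°, α=150°
  direction (-0.8660, 0.5000); cell (2,3); t to first gridline: x 0.6235, y 0.9400 (then +1.1547 / +2.0000)
    (1,3) via x @ 0.6235  # hit
  → r_2 = 0.6235
beam 3: φ=45°, α=240°
  direction (-0.5000, -0.8660); cell (2,3); t to first gridline: x 1.0800, y 0.6120 (then +2.0000 / +1.1547)
    (2,2) via y @ 0.6120
    (1,2) via x @ 1.0800  # hit
  → r_3 = 1.0800
beam 4: φ=90°, α=285°
  direction (0.2588, -0.9659); cell (2,3); t to first gridline: x 1.7773, y 0.5487 (then +3.8637 / +1.0353)
    (2,2) via y @ 0.5487
    (2,1) via y @ 1.5840
    (3,1) via x @ 1.7773
    (3,0) via y @ 2.6192  # hit
  → r_4 = 2.6192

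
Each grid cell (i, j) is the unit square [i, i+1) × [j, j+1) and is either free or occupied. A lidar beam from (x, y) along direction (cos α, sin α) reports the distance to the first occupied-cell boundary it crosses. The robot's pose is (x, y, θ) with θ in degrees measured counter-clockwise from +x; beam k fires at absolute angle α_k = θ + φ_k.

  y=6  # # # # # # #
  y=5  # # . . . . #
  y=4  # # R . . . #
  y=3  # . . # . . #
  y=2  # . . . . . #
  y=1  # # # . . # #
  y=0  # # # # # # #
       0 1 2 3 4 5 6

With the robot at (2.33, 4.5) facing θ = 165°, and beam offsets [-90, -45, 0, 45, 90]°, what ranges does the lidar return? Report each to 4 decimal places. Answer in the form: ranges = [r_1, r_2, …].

ranges = [1.5529, 0.6600, 0.3416, 0.3811, 2.5882]

beam 1: φ=-90°, α=75°
  dir = (cos 75°, sin 75°) = (0.2588, 0.9659); from cell (2,4)
  next x-line at t=2.5887, next y-line at t=0.5176; Δt_x=3.8637, Δt_y=1.0353
    y: enter (2,5) at t=0.5176
    y: enter (2,6) at t=1.5529 ← occupied
  → r_1 = 1.5529
beam 2: φ=-45°, α=120°
  dir = (cos 120°, sin 120°) = (-0.5000, 0.8660); from cell (2,4)
  next x-line at t=0.6600, next y-line at t=0.5774; Δt_x=2.0000, Δt_y=1.1547
    y: enter (2,5) at t=0.5774
    x: enter (1,5) at t=0.6600 ← occupied
  → r_2 = 0.6600
beam 3: φ=0°, α=165°
  dir = (cos 165°, sin 165°) = (-0.9659, 0.2588); from cell (2,4)
  next x-line at t=0.3416, next y-line at t=1.9319; Δt_x=1.0353, Δt_y=3.8637
    x: enter (1,4) at t=0.3416 ← occupied
  → r_3 = 0.3416
beam 4: φ=45°, α=210°
  dir = (cos 210°, sin 210°) = (-0.8660, -0.5000); from cell (2,4)
  next x-line at t=0.3811, next y-line at t=1.0000; Δt_x=1.1547, Δt_y=2.0000
    x: enter (1,4) at t=0.3811 ← occupied
  → r_4 = 0.3811
beam 5: φ=90°, α=255°
  dir = (cos 255°, sin 255°) = (-0.2588, -0.9659); from cell (2,4)
  next x-line at t=1.2750, next y-line at t=0.5176; Δt_x=3.8637, Δt_y=1.0353
    y: enter (2,3) at t=0.5176
    x: enter (1,3) at t=1.2750
    y: enter (1,2) at t=1.5529
    y: enter (1,1) at t=2.5882 ← occupied
  → r_5 = 2.5882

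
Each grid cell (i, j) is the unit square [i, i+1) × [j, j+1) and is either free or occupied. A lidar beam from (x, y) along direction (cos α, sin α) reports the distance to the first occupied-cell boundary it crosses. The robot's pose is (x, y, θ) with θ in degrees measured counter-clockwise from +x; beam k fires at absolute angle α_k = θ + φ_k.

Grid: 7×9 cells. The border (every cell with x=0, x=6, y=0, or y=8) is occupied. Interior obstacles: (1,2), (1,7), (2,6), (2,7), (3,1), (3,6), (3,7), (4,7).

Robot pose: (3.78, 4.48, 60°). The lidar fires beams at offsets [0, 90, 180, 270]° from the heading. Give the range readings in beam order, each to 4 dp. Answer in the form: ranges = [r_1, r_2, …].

beam 1: φ=0°, α=60°
  direction (0.5000, 0.8660); cell (3,4); t to first gridline: x 0.4400, y 0.6004 (then +2.0000 / +1.1547)
    (4,4) via x @ 0.4400
    (4,5) via y @ 0.6004
    (4,6) via y @ 1.7551
    (5,6) via x @ 2.4400
    (5,7) via y @ 2.9098
    (5,8) via y @ 4.0645  # hit
  → r_1 = 4.0645
beam 2: φ=90°, α=150°
  direction (-0.8660, 0.5000); cell (3,4); t to first gridline: x 0.9007, y 1.0400 (then +1.1547 / +2.0000)
    (2,4) via x @ 0.9007
    (2,5) via y @ 1.0400
    (1,5) via x @ 2.0554
    (1,6) via y @ 3.0400
    (0,6) via x @ 3.2101  # hit
  → r_2 = 3.2101
beam 3: φ=180°, α=240°
  direction (-0.5000, -0.8660); cell (3,4); t to first gridline: x 1.5600, y 0.5543 (then +2.0000 / +1.1547)
    (3,3) via y @ 0.5543
    (2,3) via x @ 1.5600
    (2,2) via y @ 1.7090
    (2,1) via y @ 2.8637
    (1,1) via x @ 3.5600
    (1,0) via y @ 4.0184  # hit
  → r_3 = 4.0184
beam 4: φ=270°, α=330°
  direction (0.8660, -0.5000); cell (3,4); t to first gridline: x 0.2540, y 0.9600 (then +1.1547 / +2.0000)
    (4,4) via x @ 0.2540
    (4,3) via y @ 0.9600
    (5,3) via x @ 1.4087
    (6,3) via x @ 2.5634  # hit
  → r_4 = 2.5634

ranges = [4.0645, 3.2101, 4.0184, 2.5634]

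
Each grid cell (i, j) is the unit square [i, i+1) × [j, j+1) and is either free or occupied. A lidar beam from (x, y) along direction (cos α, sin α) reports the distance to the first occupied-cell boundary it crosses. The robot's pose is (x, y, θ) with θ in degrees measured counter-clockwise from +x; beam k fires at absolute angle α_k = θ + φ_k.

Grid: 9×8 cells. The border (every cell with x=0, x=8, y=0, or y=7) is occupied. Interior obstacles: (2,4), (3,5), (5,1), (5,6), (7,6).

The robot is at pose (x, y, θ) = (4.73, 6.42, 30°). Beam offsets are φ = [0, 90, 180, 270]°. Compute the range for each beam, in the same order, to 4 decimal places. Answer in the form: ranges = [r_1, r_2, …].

beam 1: φ=0°, α=30°
  d=(0.8660,0.5000)  start (4,6)  tX=0.3118 tY=1.1600  stride 1/|dx|=1.1547 1/|dy|=2.0000
    cross x-line → (5,6), t=0.3118 (wall)
  → r_1 = 0.3118
beam 2: φ=90°, α=120°
  d=(-0.5000,0.8660)  start (4,6)  tX=1.4600 tY=0.6697  stride 1/|dx|=2.0000 1/|dy|=1.1547
    cross y-line → (4,7), t=0.6697 (wall)
  → r_2 = 0.6697
beam 3: φ=180°, α=210°
  d=(-0.8660,-0.5000)  start (4,6)  tX=0.8429 tY=0.8400  stride 1/|dx|=1.1547 1/|dy|=2.0000
    cross y-line → (4,5), t=0.8400
    cross x-line → (3,5), t=0.8429 (wall)
  → r_3 = 0.8429
beam 4: φ=270°, α=300°
  d=(0.5000,-0.8660)  start (4,6)  tX=0.5400 tY=0.4850  stride 1/|dx|=2.0000 1/|dy|=1.1547
    cross y-line → (4,5), t=0.4850
    cross x-line → (5,5), t=0.5400
    cross y-line → (5,4), t=1.6397
    cross x-line → (6,4), t=2.5400
    cross y-line → (6,3), t=2.7944
    cross y-line → (6,2), t=3.9491
    cross x-line → (7,2), t=4.5400
    cross y-line → (7,1), t=5.1038
    cross y-line → (7,0), t=6.2585 (wall)
  → r_4 = 6.2585

ranges = [0.3118, 0.6697, 0.8429, 6.2585]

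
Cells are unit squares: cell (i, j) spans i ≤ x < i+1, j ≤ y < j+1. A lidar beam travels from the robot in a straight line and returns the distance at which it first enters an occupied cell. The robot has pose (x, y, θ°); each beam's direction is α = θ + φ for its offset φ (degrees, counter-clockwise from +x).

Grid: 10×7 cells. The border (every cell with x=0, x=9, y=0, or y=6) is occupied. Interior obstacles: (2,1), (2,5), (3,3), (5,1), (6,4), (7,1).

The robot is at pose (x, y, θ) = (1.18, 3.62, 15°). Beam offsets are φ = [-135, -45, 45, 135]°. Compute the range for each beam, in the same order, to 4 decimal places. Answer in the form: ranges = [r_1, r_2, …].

beam 1: φ=-135°, α=240°
  d=(-0.5000,-0.8660)  start (1,3)  tX=0.3600 tY=0.7159  stride 1/|dx|=2.0000 1/|dy|=1.1547
    cross x-line → (0,3), t=0.3600 (wall)
  → r_1 = 0.3600
beam 2: φ=-45°, α=330°
  d=(0.8660,-0.5000)  start (1,3)  tX=0.9469 tY=1.2400  stride 1/|dx|=1.1547 1/|dy|=2.0000
    cross x-line → (2,3), t=0.9469
    cross y-line → (2,2), t=1.2400
    cross x-line → (3,2), t=2.1016
    cross y-line → (3,1), t=3.2400
    cross x-line → (4,1), t=3.2563
    cross x-line → (5,1), t=4.4110 (wall)
  → r_2 = 4.4110
beam 3: φ=45°, α=60°
  d=(0.5000,0.8660)  start (1,3)  tX=1.6400 tY=0.4388  stride 1/|dx|=2.0000 1/|dy|=1.1547
    cross y-line → (1,4), t=0.4388
    cross y-line → (1,5), t=1.5935
    cross x-line → (2,5), t=1.6400 (wall)
  → r_3 = 1.6400
beam 4: φ=135°, α=150°
  d=(-0.8660,0.5000)  start (1,3)  tX=0.2078 tY=0.7600  stride 1/|dx|=1.1547 1/|dy|=2.0000
    cross x-line → (0,3), t=0.2078 (wall)
  → r_4 = 0.2078

ranges = [0.3600, 4.4110, 1.6400, 0.2078]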